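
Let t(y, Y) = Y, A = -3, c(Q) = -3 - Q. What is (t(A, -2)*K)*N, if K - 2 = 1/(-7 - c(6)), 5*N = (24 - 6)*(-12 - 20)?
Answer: 576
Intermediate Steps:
N = -576/5 (N = ((24 - 6)*(-12 - 20))/5 = (18*(-32))/5 = (⅕)*(-576) = -576/5 ≈ -115.20)
K = 5/2 (K = 2 + 1/(-7 - (-3 - 1*6)) = 2 + 1/(-7 - (-3 - 6)) = 2 + 1/(-7 - 1*(-9)) = 2 + 1/(-7 + 9) = 2 + 1/2 = 2 + ½ = 5/2 ≈ 2.5000)
(t(A, -2)*K)*N = -2*5/2*(-576/5) = -5*(-576/5) = 576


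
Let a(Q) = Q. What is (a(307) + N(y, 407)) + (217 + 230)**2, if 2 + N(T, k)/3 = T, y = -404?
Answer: 198898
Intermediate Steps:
N(T, k) = -6 + 3*T
(a(307) + N(y, 407)) + (217 + 230)**2 = (307 + (-6 + 3*(-404))) + (217 + 230)**2 = (307 + (-6 - 1212)) + 447**2 = (307 - 1218) + 199809 = -911 + 199809 = 198898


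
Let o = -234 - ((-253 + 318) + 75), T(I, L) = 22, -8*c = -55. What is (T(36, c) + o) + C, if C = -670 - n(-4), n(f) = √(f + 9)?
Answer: -1022 - √5 ≈ -1024.2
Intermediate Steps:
c = 55/8 (c = -⅛*(-55) = 55/8 ≈ 6.8750)
n(f) = √(9 + f)
o = -374 (o = -234 - (65 + 75) = -234 - 1*140 = -234 - 140 = -374)
C = -670 - √5 (C = -670 - √(9 - 4) = -670 - √5 ≈ -672.24)
(T(36, c) + o) + C = (22 - 374) + (-670 - √5) = -352 + (-670 - √5) = -1022 - √5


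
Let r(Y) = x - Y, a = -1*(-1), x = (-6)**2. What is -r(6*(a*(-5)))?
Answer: -66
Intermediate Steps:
x = 36
a = 1
r(Y) = 36 - Y
-r(6*(a*(-5))) = -(36 - 6*1*(-5)) = -(36 - 6*(-5)) = -(36 - 1*(-30)) = -(36 + 30) = -1*66 = -66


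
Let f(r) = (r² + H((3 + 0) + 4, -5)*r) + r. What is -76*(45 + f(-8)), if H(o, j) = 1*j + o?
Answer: -6460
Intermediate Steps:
H(o, j) = j + o
f(r) = r² + 3*r (f(r) = (r² + (-5 + ((3 + 0) + 4))*r) + r = (r² + (-5 + (3 + 4))*r) + r = (r² + (-5 + 7)*r) + r = (r² + 2*r) + r = r² + 3*r)
-76*(45 + f(-8)) = -76*(45 - 8*(3 - 8)) = -76*(45 - 8*(-5)) = -76*(45 + 40) = -76*85 = -6460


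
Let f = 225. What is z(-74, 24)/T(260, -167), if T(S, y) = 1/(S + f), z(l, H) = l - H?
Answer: -47530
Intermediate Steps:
T(S, y) = 1/(225 + S) (T(S, y) = 1/(S + 225) = 1/(225 + S))
z(-74, 24)/T(260, -167) = (-74 - 1*24)/(1/(225 + 260)) = (-74 - 24)/(1/485) = -98/1/485 = -98*485 = -47530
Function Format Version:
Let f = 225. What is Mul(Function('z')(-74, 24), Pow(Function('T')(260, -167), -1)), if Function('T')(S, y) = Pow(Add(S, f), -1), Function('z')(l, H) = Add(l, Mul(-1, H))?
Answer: -47530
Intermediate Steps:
Function('T')(S, y) = Pow(Add(225, S), -1) (Function('T')(S, y) = Pow(Add(S, 225), -1) = Pow(Add(225, S), -1))
Mul(Function('z')(-74, 24), Pow(Function('T')(260, -167), -1)) = Mul(Add(-74, Mul(-1, 24)), Pow(Pow(Add(225, 260), -1), -1)) = Mul(Add(-74, -24), Pow(Pow(485, -1), -1)) = Mul(-98, Pow(Rational(1, 485), -1)) = Mul(-98, 485) = -47530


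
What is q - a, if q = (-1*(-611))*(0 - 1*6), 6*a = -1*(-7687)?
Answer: -29683/6 ≈ -4947.2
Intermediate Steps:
a = 7687/6 (a = (-1*(-7687))/6 = (1/6)*7687 = 7687/6 ≈ 1281.2)
q = -3666 (q = 611*(0 - 6) = 611*(-6) = -3666)
q - a = -3666 - 1*7687/6 = -3666 - 7687/6 = -29683/6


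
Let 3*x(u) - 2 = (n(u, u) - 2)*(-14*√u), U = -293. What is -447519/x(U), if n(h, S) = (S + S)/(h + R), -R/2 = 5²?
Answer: -1074493119/1954934 + 1096421550*I*√293/977467 ≈ -549.63 + 19200.0*I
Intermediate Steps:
R = -50 (R = -2*5² = -2*25 = -50)
n(h, S) = 2*S/(-50 + h) (n(h, S) = (S + S)/(h - 50) = (2*S)/(-50 + h) = 2*S/(-50 + h))
x(u) = ⅔ - 14*√u*(-2 + 2*u/(-50 + u))/3 (x(u) = ⅔ + ((2*u/(-50 + u) - 2)*(-14*√u))/3 = ⅔ + ((-2 + 2*u/(-50 + u))*(-14*√u))/3 = ⅔ + (-14*√u*(-2 + 2*u/(-50 + u)))/3 = ⅔ - 14*√u*(-2 + 2*u/(-50 + u))/3)
-447519/x(U) = -447519*3*(-50 - 293)/(2*(-50 - 293 - 700*I*√293)) = -447519*(-1029/(2*(-50 - 293 - 700*I*√293))) = -447519*(-1029/(2*(-343 - 700*I*√293))) = -447519/(⅔ + 200*I*√293/147)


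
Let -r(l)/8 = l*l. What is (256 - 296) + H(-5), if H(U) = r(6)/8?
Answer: -76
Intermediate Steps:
r(l) = -8*l² (r(l) = -8*l*l = -8*l²)
H(U) = -36 (H(U) = -8*6²/8 = -8*36*(⅛) = -288*⅛ = -36)
(256 - 296) + H(-5) = (256 - 296) - 36 = -40 - 36 = -76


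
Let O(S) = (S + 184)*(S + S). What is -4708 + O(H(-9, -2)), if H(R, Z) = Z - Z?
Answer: -4708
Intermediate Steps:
H(R, Z) = 0
O(S) = 2*S*(184 + S) (O(S) = (184 + S)*(2*S) = 2*S*(184 + S))
-4708 + O(H(-9, -2)) = -4708 + 2*0*(184 + 0) = -4708 + 2*0*184 = -4708 + 0 = -4708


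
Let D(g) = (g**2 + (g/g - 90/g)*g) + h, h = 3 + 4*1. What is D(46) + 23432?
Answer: 25511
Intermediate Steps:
h = 7 (h = 3 + 4 = 7)
D(g) = 7 + g**2 + g*(1 - 90/g) (D(g) = (g**2 + (g/g - 90/g)*g) + 7 = (g**2 + (1 - 90/g)*g) + 7 = (g**2 + g*(1 - 90/g)) + 7 = 7 + g**2 + g*(1 - 90/g))
D(46) + 23432 = (-83 + 46 + 46**2) + 23432 = (-83 + 46 + 2116) + 23432 = 2079 + 23432 = 25511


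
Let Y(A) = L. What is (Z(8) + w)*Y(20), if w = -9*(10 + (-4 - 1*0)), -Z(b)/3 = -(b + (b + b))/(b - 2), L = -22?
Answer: 924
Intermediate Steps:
Y(A) = -22
Z(b) = 9*b/(-2 + b) (Z(b) = -(-3)*(b + (b + b))/(b - 2) = -(-3)*(b + 2*b)/(-2 + b) = -(-3)*(3*b)/(-2 + b) = -(-3)*3*b/(-2 + b) = -(-9)*b/(-2 + b) = 9*b/(-2 + b))
w = -54 (w = -9*(10 + (-4 + 0)) = -9*(10 - 4) = -9*6 = -54)
(Z(8) + w)*Y(20) = (9*8/(-2 + 8) - 54)*(-22) = (9*8/6 - 54)*(-22) = (9*8*(⅙) - 54)*(-22) = (12 - 54)*(-22) = -42*(-22) = 924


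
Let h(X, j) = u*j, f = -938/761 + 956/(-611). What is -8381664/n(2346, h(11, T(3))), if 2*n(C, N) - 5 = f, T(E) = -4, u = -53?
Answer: -2598153794496/341407 ≈ -7.6101e+6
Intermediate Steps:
f = -1300634/464971 (f = -938*1/761 + 956*(-1/611) = -938/761 - 956/611 = -1300634/464971 ≈ -2.7972)
h(X, j) = -53*j
n(C, N) = 1024221/929942 (n(C, N) = 5/2 + (½)*(-1300634/464971) = 5/2 - 650317/464971 = 1024221/929942)
-8381664/n(2346, h(11, T(3))) = -8381664/1024221/929942 = -8381664*929942/1024221 = -2598153794496/341407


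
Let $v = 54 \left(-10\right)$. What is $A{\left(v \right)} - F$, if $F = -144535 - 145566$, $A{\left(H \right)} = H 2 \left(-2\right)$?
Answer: $292261$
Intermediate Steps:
$v = -540$
$A{\left(H \right)} = - 4 H$ ($A{\left(H \right)} = 2 H \left(-2\right) = - 4 H$)
$F = -290101$ ($F = -144535 - 145566 = -290101$)
$A{\left(v \right)} - F = \left(-4\right) \left(-540\right) - -290101 = 2160 + 290101 = 292261$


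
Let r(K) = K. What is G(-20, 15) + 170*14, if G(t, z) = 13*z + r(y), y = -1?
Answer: 2574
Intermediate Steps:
G(t, z) = -1 + 13*z (G(t, z) = 13*z - 1 = -1 + 13*z)
G(-20, 15) + 170*14 = (-1 + 13*15) + 170*14 = (-1 + 195) + 2380 = 194 + 2380 = 2574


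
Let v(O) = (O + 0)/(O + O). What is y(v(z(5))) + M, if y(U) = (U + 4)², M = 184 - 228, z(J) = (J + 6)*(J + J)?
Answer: -95/4 ≈ -23.750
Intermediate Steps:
z(J) = 2*J*(6 + J) (z(J) = (6 + J)*(2*J) = 2*J*(6 + J))
v(O) = ½ (v(O) = O/((2*O)) = O*(1/(2*O)) = ½)
M = -44
y(U) = (4 + U)²
y(v(z(5))) + M = (4 + ½)² - 44 = (9/2)² - 44 = 81/4 - 44 = -95/4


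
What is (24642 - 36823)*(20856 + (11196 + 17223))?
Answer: -600218775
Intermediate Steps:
(24642 - 36823)*(20856 + (11196 + 17223)) = -12181*(20856 + 28419) = -12181*49275 = -600218775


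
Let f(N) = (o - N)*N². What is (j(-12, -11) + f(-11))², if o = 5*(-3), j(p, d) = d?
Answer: 245025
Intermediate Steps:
o = -15
f(N) = N²*(-15 - N) (f(N) = (-15 - N)*N² = N²*(-15 - N))
(j(-12, -11) + f(-11))² = (-11 + (-11)²*(-15 - 1*(-11)))² = (-11 + 121*(-15 + 11))² = (-11 + 121*(-4))² = (-11 - 484)² = (-495)² = 245025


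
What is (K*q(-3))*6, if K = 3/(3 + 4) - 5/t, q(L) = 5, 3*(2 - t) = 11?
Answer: 720/7 ≈ 102.86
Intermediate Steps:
t = -5/3 (t = 2 - ⅓*11 = 2 - 11/3 = -5/3 ≈ -1.6667)
K = 24/7 (K = 3/(3 + 4) - 5/(-5/3) = 3/7 - 5*(-⅗) = 3*(⅐) + 3 = 3/7 + 3 = 24/7 ≈ 3.4286)
(K*q(-3))*6 = ((24/7)*5)*6 = (120/7)*6 = 720/7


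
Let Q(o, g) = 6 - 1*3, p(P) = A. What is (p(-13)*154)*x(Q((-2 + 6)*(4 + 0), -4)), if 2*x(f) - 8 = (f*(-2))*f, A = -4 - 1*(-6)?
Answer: -1540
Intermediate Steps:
A = 2 (A = -4 + 6 = 2)
p(P) = 2
Q(o, g) = 3 (Q(o, g) = 6 - 3 = 3)
x(f) = 4 - f² (x(f) = 4 + ((f*(-2))*f)/2 = 4 + ((-2*f)*f)/2 = 4 + (-2*f²)/2 = 4 - f²)
(p(-13)*154)*x(Q((-2 + 6)*(4 + 0), -4)) = (2*154)*(4 - 1*3²) = 308*(4 - 1*9) = 308*(4 - 9) = 308*(-5) = -1540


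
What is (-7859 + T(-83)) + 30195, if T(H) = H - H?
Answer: 22336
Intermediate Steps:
T(H) = 0
(-7859 + T(-83)) + 30195 = (-7859 + 0) + 30195 = -7859 + 30195 = 22336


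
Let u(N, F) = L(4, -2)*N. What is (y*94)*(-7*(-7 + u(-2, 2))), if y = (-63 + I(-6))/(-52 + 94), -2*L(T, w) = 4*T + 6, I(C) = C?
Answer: 16215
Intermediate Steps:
L(T, w) = -3 - 2*T (L(T, w) = -(4*T + 6)/2 = -(6 + 4*T)/2 = -3 - 2*T)
y = -23/14 (y = (-63 - 6)/(-52 + 94) = -69/42 = -69*1/42 = -23/14 ≈ -1.6429)
u(N, F) = -11*N (u(N, F) = (-3 - 2*4)*N = (-3 - 8)*N = -11*N)
(y*94)*(-7*(-7 + u(-2, 2))) = (-23/14*94)*(-7*(-7 - 11*(-2))) = -(-1081)*(-7 + 22) = -(-1081)*15 = -1081/7*(-105) = 16215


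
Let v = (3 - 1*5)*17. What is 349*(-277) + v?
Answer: -96707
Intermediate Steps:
v = -34 (v = (3 - 5)*17 = -2*17 = -34)
349*(-277) + v = 349*(-277) - 34 = -96673 - 34 = -96707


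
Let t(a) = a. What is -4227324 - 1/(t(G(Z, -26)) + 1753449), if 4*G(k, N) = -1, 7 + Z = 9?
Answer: -29649583934584/7013795 ≈ -4.2273e+6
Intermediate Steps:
Z = 2 (Z = -7 + 9 = 2)
G(k, N) = -¼ (G(k, N) = (¼)*(-1) = -¼)
-4227324 - 1/(t(G(Z, -26)) + 1753449) = -4227324 - 1/(-¼ + 1753449) = -4227324 - 1/7013795/4 = -4227324 - 1*4/7013795 = -4227324 - 4/7013795 = -29649583934584/7013795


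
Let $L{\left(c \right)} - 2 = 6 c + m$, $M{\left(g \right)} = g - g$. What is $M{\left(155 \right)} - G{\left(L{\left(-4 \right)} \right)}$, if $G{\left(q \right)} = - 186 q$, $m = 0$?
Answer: $-4092$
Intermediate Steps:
$M{\left(g \right)} = 0$
$L{\left(c \right)} = 2 + 6 c$ ($L{\left(c \right)} = 2 + \left(6 c + 0\right) = 2 + 6 c$)
$M{\left(155 \right)} - G{\left(L{\left(-4 \right)} \right)} = 0 - - 186 \left(2 + 6 \left(-4\right)\right) = 0 - - 186 \left(2 - 24\right) = 0 - \left(-186\right) \left(-22\right) = 0 - 4092 = -4092$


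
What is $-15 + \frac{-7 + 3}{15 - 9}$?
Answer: $- \frac{47}{3} \approx -15.667$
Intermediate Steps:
$-15 + \frac{-7 + 3}{15 - 9} = -15 + \frac{1}{6} \left(-4\right) = -15 - \frac{2}{3} = - \frac{47}{3}$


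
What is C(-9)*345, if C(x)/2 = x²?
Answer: 55890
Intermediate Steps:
C(x) = 2*x²
C(-9)*345 = (2*(-9)²)*345 = (2*81)*345 = 162*345 = 55890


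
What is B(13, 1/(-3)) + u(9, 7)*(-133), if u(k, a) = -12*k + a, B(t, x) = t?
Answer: 13446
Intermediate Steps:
u(k, a) = a - 12*k
B(13, 1/(-3)) + u(9, 7)*(-133) = 13 + (7 - 12*9)*(-133) = 13 + (7 - 108)*(-133) = 13 - 101*(-133) = 13 + 13433 = 13446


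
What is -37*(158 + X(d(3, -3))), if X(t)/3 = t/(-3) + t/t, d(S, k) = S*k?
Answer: -6290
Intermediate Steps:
X(t) = 3 - t (X(t) = 3*(t/(-3) + t/t) = 3*(t*(-⅓) + 1) = 3*(-t/3 + 1) = 3*(1 - t/3) = 3 - t)
-37*(158 + X(d(3, -3))) = -37*(158 + (3 - 3*(-3))) = -37*(158 + (3 - 1*(-9))) = -37*(158 + (3 + 9)) = -37*(158 + 12) = -37*170 = -6290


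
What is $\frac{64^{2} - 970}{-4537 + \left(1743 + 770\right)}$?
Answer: $- \frac{1563}{1012} \approx -1.5445$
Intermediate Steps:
$\frac{64^{2} - 970}{-4537 + \left(1743 + 770\right)} = \frac{4096 - 970}{-4537 + 2513} = \frac{3126}{-2024} = 3126 \left(- \frac{1}{2024}\right) = - \frac{1563}{1012}$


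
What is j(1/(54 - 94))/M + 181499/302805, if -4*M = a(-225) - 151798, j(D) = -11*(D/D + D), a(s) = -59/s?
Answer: 12392166273493/20684301294510 ≈ 0.59911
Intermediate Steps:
j(D) = -11 - 11*D (j(D) = -11*(1 + D) = -11 - 11*D)
M = 34154491/900 (M = -(-59/(-225) - 151798)/4 = -(-59*(-1/225) - 151798)/4 = -(59/225 - 151798)/4 = -¼*(-34154491/225) = 34154491/900 ≈ 37949.)
j(1/(54 - 94))/M + 181499/302805 = (-11 - 11/(54 - 94))/(34154491/900) + 181499/302805 = (-11 - 11/(-40))*(900/34154491) + 181499*(1/302805) = (-11 - 11*(-1/40))*(900/34154491) + 181499/302805 = (-11 + 11/40)*(900/34154491) + 181499/302805 = -429/40*900/34154491 + 181499/302805 = -19305/68308982 + 181499/302805 = 12392166273493/20684301294510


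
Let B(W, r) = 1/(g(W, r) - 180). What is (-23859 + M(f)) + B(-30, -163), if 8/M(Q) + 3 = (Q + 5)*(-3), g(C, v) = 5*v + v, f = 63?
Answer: -1906384975/79902 ≈ -23859.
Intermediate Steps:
g(C, v) = 6*v
M(Q) = 8/(-18 - 3*Q) (M(Q) = 8/(-3 + (Q + 5)*(-3)) = 8/(-3 + (5 + Q)*(-3)) = 8/(-3 + (-15 - 3*Q)) = 8/(-18 - 3*Q))
B(W, r) = 1/(-180 + 6*r) (B(W, r) = 1/(6*r - 180) = 1/(-180 + 6*r))
(-23859 + M(f)) + B(-30, -163) = (-23859 - 8/(18 + 3*63)) + 1/(6*(-30 - 163)) = (-23859 - 8/(18 + 189)) + (⅙)/(-193) = (-23859 - 8/207) + (⅙)*(-1/193) = (-23859 - 8*1/207) - 1/1158 = (-23859 - 8/207) - 1/1158 = -4938821/207 - 1/1158 = -1906384975/79902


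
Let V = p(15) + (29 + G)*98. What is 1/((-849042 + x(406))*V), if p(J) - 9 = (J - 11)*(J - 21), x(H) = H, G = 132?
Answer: -1/13377049268 ≈ -7.4755e-11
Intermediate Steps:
p(J) = 9 + (-21 + J)*(-11 + J) (p(J) = 9 + (J - 11)*(J - 21) = 9 + (-11 + J)*(-21 + J) = 9 + (-21 + J)*(-11 + J))
V = 15763 (V = (240 + 15**2 - 32*15) + (29 + 132)*98 = (240 + 225 - 480) + 161*98 = -15 + 15778 = 15763)
1/((-849042 + x(406))*V) = 1/((-849042 + 406)*15763) = (1/15763)/(-848636) = -1/848636*1/15763 = -1/13377049268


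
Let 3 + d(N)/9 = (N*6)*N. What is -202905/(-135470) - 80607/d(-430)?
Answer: 4333333235/2908838934 ≈ 1.4897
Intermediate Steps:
d(N) = -27 + 54*N² (d(N) = -27 + 9*((N*6)*N) = -27 + 9*((6*N)*N) = -27 + 9*(6*N²) = -27 + 54*N²)
-202905/(-135470) - 80607/d(-430) = -202905/(-135470) - 80607/(-27 + 54*(-430)²) = -202905*(-1/135470) - 80607/(-27 + 54*184900) = 40581/27094 - 80607/(-27 + 9984600) = 40581/27094 - 80607/9984573 = 40581/27094 - 80607*1/9984573 = 40581/27094 - 26869/3328191 = 4333333235/2908838934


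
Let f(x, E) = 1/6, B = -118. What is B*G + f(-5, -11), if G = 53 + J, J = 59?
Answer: -79295/6 ≈ -13216.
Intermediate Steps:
f(x, E) = ⅙
G = 112 (G = 53 + 59 = 112)
B*G + f(-5, -11) = -118*112 + ⅙ = -13216 + ⅙ = -79295/6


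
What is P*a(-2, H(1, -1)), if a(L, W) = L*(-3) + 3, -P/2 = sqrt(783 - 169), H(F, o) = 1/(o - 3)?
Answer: -18*sqrt(614) ≈ -446.02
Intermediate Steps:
H(F, o) = 1/(-3 + o)
P = -2*sqrt(614) (P = -2*sqrt(783 - 169) = -2*sqrt(614) ≈ -49.558)
a(L, W) = 3 - 3*L (a(L, W) = -3*L + 3 = 3 - 3*L)
P*a(-2, H(1, -1)) = (-2*sqrt(614))*(3 - 3*(-2)) = (-2*sqrt(614))*(3 + 6) = -2*sqrt(614)*9 = -18*sqrt(614)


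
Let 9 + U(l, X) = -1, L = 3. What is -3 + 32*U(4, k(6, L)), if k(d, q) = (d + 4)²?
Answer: -323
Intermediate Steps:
k(d, q) = (4 + d)²
U(l, X) = -10 (U(l, X) = -9 - 1 = -10)
-3 + 32*U(4, k(6, L)) = -3 + 32*(-10) = -3 - 320 = -323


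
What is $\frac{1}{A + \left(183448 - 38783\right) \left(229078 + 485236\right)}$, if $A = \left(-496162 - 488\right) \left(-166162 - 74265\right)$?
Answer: $\frac{1}{222744304360} \approx 4.4895 \cdot 10^{-12}$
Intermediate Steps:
$A = 119408069550$ ($A = \left(-496650\right) \left(-240427\right) = 119408069550$)
$\frac{1}{A + \left(183448 - 38783\right) \left(229078 + 485236\right)} = \frac{1}{119408069550 + \left(183448 - 38783\right) \left(229078 + 485236\right)} = \frac{1}{119408069550 + 144665 \cdot 714314} = \frac{1}{119408069550 + 103336234810} = \frac{1}{222744304360}$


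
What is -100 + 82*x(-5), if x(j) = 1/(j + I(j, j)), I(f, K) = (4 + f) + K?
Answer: -1182/11 ≈ -107.45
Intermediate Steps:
I(f, K) = 4 + K + f
x(j) = 1/(4 + 3*j) (x(j) = 1/(j + (4 + j + j)) = 1/(j + (4 + 2*j)) = 1/(4 + 3*j))
-100 + 82*x(-5) = -100 + 82/(4 + 3*(-5)) = -100 + 82/(4 - 15) = -100 + 82/(-11) = -100 + 82*(-1/11) = -100 - 82/11 = -1182/11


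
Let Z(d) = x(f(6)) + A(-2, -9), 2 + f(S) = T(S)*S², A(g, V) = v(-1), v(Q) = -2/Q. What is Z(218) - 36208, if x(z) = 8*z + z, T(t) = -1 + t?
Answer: -34604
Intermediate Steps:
A(g, V) = 2 (A(g, V) = -2/(-1) = -2*(-1) = 2)
f(S) = -2 + S²*(-1 + S) (f(S) = -2 + (-1 + S)*S² = -2 + S²*(-1 + S))
x(z) = 9*z
Z(d) = 1604 (Z(d) = 9*(-2 + 6²*(-1 + 6)) + 2 = 9*(-2 + 36*5) + 2 = 9*(-2 + 180) + 2 = 9*178 + 2 = 1602 + 2 = 1604)
Z(218) - 36208 = 1604 - 36208 = -34604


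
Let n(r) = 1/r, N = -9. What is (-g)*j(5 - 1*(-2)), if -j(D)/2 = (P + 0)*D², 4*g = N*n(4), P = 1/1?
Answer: -441/8 ≈ -55.125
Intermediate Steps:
n(r) = 1/r
P = 1
g = -9/16 (g = (-9/4)/4 = (-9*¼)/4 = (¼)*(-9/4) = -9/16 ≈ -0.56250)
j(D) = -2*D² (j(D) = -2*(1 + 0)*D² = -2*D²)
(-g)*j(5 - 1*(-2)) = (-1*(-9/16))*(-2*(5 - 1*(-2))²) = 9*(-2*(5 + 2)²)/16 = 9*(-2*7²)/16 = 9*(-2*49)/16 = (9/16)*(-98) = -441/8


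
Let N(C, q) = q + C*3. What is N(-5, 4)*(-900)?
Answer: 9900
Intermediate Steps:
N(C, q) = q + 3*C
N(-5, 4)*(-900) = (4 + 3*(-5))*(-900) = (4 - 15)*(-900) = -11*(-900) = 9900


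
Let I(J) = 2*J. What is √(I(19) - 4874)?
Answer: 2*I*√1209 ≈ 69.541*I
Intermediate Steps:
√(I(19) - 4874) = √(2*19 - 4874) = √(38 - 4874) = √(-4836) = 2*I*√1209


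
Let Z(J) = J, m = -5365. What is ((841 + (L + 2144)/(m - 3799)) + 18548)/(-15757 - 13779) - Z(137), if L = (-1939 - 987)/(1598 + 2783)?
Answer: -81616237077213/592898043712 ≈ -137.66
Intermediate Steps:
L = -2926/4381 ≈ -0.66788
((841 + (L + 2144)/(m - 3799)) + 18548)/(-15757 - 13779) - Z(137) = ((841 + (-2926/4381 + 2144)/(-5365 - 3799)) + 18548)/(-15757 - 13779) - 1*137 = ((841 + (9389938/4381)/(-9164)) + 18548)/(-29536) - 137 = ((841 + (9389938/4381)*(-1/9164)) + 18548)*(-1/29536) - 137 = ((841 - 4694969/20073742) + 18548)*(-1/29536) - 137 = (16877322053/20073742 + 18548)*(-1/29536) - 137 = (389205088669/20073742)*(-1/29536) - 137 = -389205088669/592898043712 - 137 = -81616237077213/592898043712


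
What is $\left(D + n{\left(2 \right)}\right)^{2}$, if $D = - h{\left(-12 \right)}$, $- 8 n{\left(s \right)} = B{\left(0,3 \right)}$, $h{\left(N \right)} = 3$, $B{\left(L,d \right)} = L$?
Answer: $9$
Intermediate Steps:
$n{\left(s \right)} = 0$ ($n{\left(s \right)} = \left(- \frac{1}{8}\right) 0 = 0$)
$D = -3$ ($D = \left(-1\right) 3 = -3$)
$\left(D + n{\left(2 \right)}\right)^{2} = \left(-3 + 0\right)^{2} = \left(-3\right)^{2} = 9$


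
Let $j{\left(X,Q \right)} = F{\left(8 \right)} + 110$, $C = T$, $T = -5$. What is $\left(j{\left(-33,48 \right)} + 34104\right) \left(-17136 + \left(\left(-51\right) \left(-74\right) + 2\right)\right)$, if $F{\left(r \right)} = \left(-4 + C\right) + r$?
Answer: $-457085680$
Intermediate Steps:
$C = -5$
$F{\left(r \right)} = -9 + r$ ($F{\left(r \right)} = \left(-4 - 5\right) + r = -9 + r$)
$j{\left(X,Q \right)} = 109$ ($j{\left(X,Q \right)} = \left(-9 + 8\right) + 110 = -1 + 110 = 109$)
$\left(j{\left(-33,48 \right)} + 34104\right) \left(-17136 + \left(\left(-51\right) \left(-74\right) + 2\right)\right) = \left(109 + 34104\right) \left(-17136 + \left(\left(-51\right) \left(-74\right) + 2\right)\right) = 34213 \left(-17136 + \left(3774 + 2\right)\right) = 34213 \left(-17136 + 3776\right) = 34213 \left(-13360\right) = -457085680$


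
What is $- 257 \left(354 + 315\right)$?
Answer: $-171933$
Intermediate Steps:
$- 257 \left(354 + 315\right) = \left(-257\right) 669 = -171933$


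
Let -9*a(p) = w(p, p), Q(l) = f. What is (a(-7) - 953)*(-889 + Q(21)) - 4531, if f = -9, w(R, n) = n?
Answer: 7655081/9 ≈ 8.5056e+5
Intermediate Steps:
Q(l) = -9
a(p) = -p/9
(a(-7) - 953)*(-889 + Q(21)) - 4531 = (-1/9*(-7) - 953)*(-889 - 9) - 4531 = (7/9 - 953)*(-898) - 4531 = -8570/9*(-898) - 4531 = 7695860/9 - 4531 = 7655081/9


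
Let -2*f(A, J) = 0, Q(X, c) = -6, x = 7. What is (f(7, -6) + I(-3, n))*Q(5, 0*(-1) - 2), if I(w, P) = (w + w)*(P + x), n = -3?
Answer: 144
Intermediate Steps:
f(A, J) = 0 (f(A, J) = -½*0 = 0)
I(w, P) = 2*w*(7 + P) (I(w, P) = (w + w)*(P + 7) = (2*w)*(7 + P) = 2*w*(7 + P))
(f(7, -6) + I(-3, n))*Q(5, 0*(-1) - 2) = (0 + 2*(-3)*(7 - 3))*(-6) = (0 + 2*(-3)*4)*(-6) = (0 - 24)*(-6) = -24*(-6) = 144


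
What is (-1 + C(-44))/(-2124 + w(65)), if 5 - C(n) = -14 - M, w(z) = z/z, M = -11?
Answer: -7/2123 ≈ -0.0032972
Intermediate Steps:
w(z) = 1
C(n) = 8 (C(n) = 5 - (-14 - 1*(-11)) = 5 - (-14 + 11) = 5 - 1*(-3) = 5 + 3 = 8)
(-1 + C(-44))/(-2124 + w(65)) = (-1 + 8)/(-2124 + 1) = 7/(-2123) = 7*(-1/2123) = -7/2123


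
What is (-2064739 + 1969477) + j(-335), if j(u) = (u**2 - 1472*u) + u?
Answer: 509748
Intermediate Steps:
j(u) = u**2 - 1471*u
(-2064739 + 1969477) + j(-335) = (-2064739 + 1969477) - 335*(-1471 - 335) = -95262 - 335*(-1806) = -95262 + 605010 = 509748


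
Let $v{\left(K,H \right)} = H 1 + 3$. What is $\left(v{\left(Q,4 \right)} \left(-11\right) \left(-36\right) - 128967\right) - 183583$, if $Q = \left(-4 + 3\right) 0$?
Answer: $-309778$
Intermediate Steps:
$Q = 0$ ($Q = \left(-1\right) 0 = 0$)
$v{\left(K,H \right)} = 3 + H$ ($v{\left(K,H \right)} = H + 3 = 3 + H$)
$\left(v{\left(Q,4 \right)} \left(-11\right) \left(-36\right) - 128967\right) - 183583 = \left(\left(3 + 4\right) \left(-11\right) \left(-36\right) - 128967\right) - 183583 = \left(7 \left(-11\right) \left(-36\right) - 128967\right) - 183583 = \left(\left(-77\right) \left(-36\right) - 128967\right) - 183583 = \left(2772 - 128967\right) - 183583 = -126195 - 183583 = -309778$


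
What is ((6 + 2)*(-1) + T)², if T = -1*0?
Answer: 64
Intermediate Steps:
T = 0
((6 + 2)*(-1) + T)² = ((6 + 2)*(-1) + 0)² = (8*(-1) + 0)² = (-8 + 0)² = (-8)² = 64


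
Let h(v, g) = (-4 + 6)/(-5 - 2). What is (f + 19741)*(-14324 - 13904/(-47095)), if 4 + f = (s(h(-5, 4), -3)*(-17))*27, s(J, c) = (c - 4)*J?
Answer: -12694824591444/47095 ≈ -2.6956e+8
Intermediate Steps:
h(v, g) = -2/7 (h(v, g) = 2/(-7) = 2*(-⅐) = -2/7)
s(J, c) = J*(-4 + c) (s(J, c) = (-4 + c)*J = J*(-4 + c))
f = -922 (f = -4 + (-2*(-4 - 3)/7*(-17))*27 = -4 + (-2/7*(-7)*(-17))*27 = -4 + (2*(-17))*27 = -4 - 34*27 = -4 - 918 = -922)
(f + 19741)*(-14324 - 13904/(-47095)) = (-922 + 19741)*(-14324 - 13904/(-47095)) = 18819*(-14324 - 13904*(-1/47095)) = 18819*(-14324 + 13904/47095) = 18819*(-674574876/47095) = -12694824591444/47095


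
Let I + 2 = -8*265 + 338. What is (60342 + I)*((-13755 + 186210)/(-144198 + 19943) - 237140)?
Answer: -345094042550098/24851 ≈ -1.3887e+10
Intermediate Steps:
I = -1784 (I = -2 + (-8*265 + 338) = -2 + (-2120 + 338) = -2 - 1782 = -1784)
(60342 + I)*((-13755 + 186210)/(-144198 + 19943) - 237140) = (60342 - 1784)*((-13755 + 186210)/(-144198 + 19943) - 237140) = 58558*(172455/(-124255) - 237140) = 58558*(172455*(-1/124255) - 237140) = 58558*(-34491/24851 - 237140) = 58558*(-5893200631/24851) = -345094042550098/24851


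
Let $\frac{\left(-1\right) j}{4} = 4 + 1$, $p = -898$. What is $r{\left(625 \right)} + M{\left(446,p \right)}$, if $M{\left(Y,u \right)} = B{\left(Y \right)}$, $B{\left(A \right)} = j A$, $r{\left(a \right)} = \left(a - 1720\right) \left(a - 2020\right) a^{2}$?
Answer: $596689444205$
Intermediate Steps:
$r{\left(a \right)} = a^{2} \left(-2020 + a\right) \left(-1720 + a\right)$ ($r{\left(a \right)} = \left(-1720 + a\right) \left(-2020 + a\right) a^{2} = \left(-2020 + a\right) \left(-1720 + a\right) a^{2} = a^{2} \left(-2020 + a\right) \left(-1720 + a\right)$)
$j = -20$ ($j = - 4 \left(4 + 1\right) = \left(-4\right) 5 = -20$)
$B{\left(A \right)} = - 20 A$
$M{\left(Y,u \right)} = - 20 Y$
$r{\left(625 \right)} + M{\left(446,p \right)} = 625^{2} \left(3474400 + 625^{2} - 2337500\right) - 8920 = 390625 \left(3474400 + 390625 - 2337500\right) - 8920 = 390625 \cdot 1527525 - 8920 = 596689453125 - 8920 = 596689444205$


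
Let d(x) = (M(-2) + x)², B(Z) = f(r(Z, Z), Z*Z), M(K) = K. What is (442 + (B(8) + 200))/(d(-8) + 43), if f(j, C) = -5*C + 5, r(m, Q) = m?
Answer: 327/143 ≈ 2.2867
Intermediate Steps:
f(j, C) = 5 - 5*C
B(Z) = 5 - 5*Z² (B(Z) = 5 - 5*Z*Z = 5 - 5*Z²)
d(x) = (-2 + x)²
(442 + (B(8) + 200))/(d(-8) + 43) = (442 + ((5 - 5*8²) + 200))/((-2 - 8)² + 43) = (442 + ((5 - 5*64) + 200))/((-10)² + 43) = (442 + ((5 - 320) + 200))/(100 + 43) = (442 + (-315 + 200))/143 = (442 - 115)*(1/143) = 327*(1/143) = 327/143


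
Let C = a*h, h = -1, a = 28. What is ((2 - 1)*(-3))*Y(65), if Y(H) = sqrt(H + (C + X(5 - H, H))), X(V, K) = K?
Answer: -3*sqrt(102) ≈ -30.299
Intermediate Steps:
C = -28 (C = 28*(-1) = -28)
Y(H) = sqrt(-28 + 2*H) (Y(H) = sqrt(H + (-28 + H)) = sqrt(-28 + 2*H))
((2 - 1)*(-3))*Y(65) = ((2 - 1)*(-3))*sqrt(-28 + 2*65) = (1*(-3))*sqrt(-28 + 130) = -3*sqrt(102)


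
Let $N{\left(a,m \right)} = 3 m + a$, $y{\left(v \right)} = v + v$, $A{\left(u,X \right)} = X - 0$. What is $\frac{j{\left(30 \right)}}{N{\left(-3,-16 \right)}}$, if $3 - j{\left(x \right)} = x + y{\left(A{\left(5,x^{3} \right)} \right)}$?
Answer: $\frac{18009}{17} \approx 1059.4$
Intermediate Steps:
$A{\left(u,X \right)} = X$ ($A{\left(u,X \right)} = X + 0 = X$)
$y{\left(v \right)} = 2 v$
$j{\left(x \right)} = 3 - x - 2 x^{3}$ ($j{\left(x \right)} = 3 - \left(x + 2 x^{3}\right) = 3 - x - 2 x^{3}$)
$N{\left(a,m \right)} = a + 3 m$
$\frac{j{\left(30 \right)}}{N{\left(-3,-16 \right)}} = \frac{3 - 30 - 2 \cdot 30^{3}}{-3 + 3 \left(-16\right)} = \frac{3 - 30 - 54000}{-3 - 48} = \frac{3 - 30 - 54000}{-51} = \left(-54027\right) \left(- \frac{1}{51}\right) = \frac{18009}{17}$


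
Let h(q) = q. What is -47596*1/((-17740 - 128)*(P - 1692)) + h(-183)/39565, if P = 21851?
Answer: -16008412364/3562838259945 ≈ -0.0044932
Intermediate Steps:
-47596*1/((-17740 - 128)*(P - 1692)) + h(-183)/39565 = -47596*1/((-17740 - 128)*(21851 - 1692)) - 183/39565 = -47596/(20159*(-17868)) - 183*1/39565 = -47596/(-360201012) - 183/39565 = -47596*(-1/360201012) - 183/39565 = 11899/90050253 - 183/39565 = -16008412364/3562838259945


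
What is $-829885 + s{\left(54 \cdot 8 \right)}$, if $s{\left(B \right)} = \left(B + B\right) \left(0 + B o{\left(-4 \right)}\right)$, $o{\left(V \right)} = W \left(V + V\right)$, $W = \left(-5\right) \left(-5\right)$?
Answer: $-75479485$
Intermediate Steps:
$W = 25$
$o{\left(V \right)} = 50 V$ ($o{\left(V \right)} = 25 \left(V + V\right) = 25 \cdot 2 V = 50 V$)
$s{\left(B \right)} = - 400 B^{2}$ ($s{\left(B \right)} = \left(B + B\right) \left(0 + B 50 \left(-4\right)\right) = 2 B \left(0 + B \left(-200\right)\right) = 2 B \left(0 - 200 B\right) = 2 B \left(- 200 B\right) = - 400 B^{2}$)
$-829885 + s{\left(54 \cdot 8 \right)} = -829885 - 400 \left(54 \cdot 8\right)^{2} = -829885 - 400 \cdot 432^{2} = -829885 - 74649600 = -75479485$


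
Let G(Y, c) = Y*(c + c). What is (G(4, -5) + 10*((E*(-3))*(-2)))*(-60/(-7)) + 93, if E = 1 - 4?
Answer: -12549/7 ≈ -1792.7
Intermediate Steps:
E = -3
G(Y, c) = 2*Y*c (G(Y, c) = Y*(2*c) = 2*Y*c)
(G(4, -5) + 10*((E*(-3))*(-2)))*(-60/(-7)) + 93 = (2*4*(-5) + 10*(-3*(-3)*(-2)))*(-60/(-7)) + 93 = (-40 + 10*(9*(-2)))*(-60*(-1)/7) + 93 = (-40 + 10*(-18))*(-30*(-2/7)) + 93 = (-40 - 180)*(60/7) + 93 = -220*60/7 + 93 = -13200/7 + 93 = -12549/7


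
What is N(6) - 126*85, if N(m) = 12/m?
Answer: -10708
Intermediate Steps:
N(6) - 126*85 = 12/6 - 126*85 = 12*(⅙) - 10710 = 2 - 10710 = -10708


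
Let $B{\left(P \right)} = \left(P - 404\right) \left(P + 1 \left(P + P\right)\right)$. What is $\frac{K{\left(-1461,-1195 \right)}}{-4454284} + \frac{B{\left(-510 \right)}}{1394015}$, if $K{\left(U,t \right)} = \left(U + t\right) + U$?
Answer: $\frac{1246939798207}{1241867742052} \approx 1.0041$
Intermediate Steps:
$B{\left(P \right)} = 3 P \left(-404 + P\right)$ ($B{\left(P \right)} = \left(-404 + P\right) \left(P + 1 \cdot 2 P\right) = \left(-404 + P\right) \left(P + 2 P\right) = \left(-404 + P\right) 3 P = 3 P \left(-404 + P\right)$)
$K{\left(U,t \right)} = t + 2 U$
$\frac{K{\left(-1461,-1195 \right)}}{-4454284} + \frac{B{\left(-510 \right)}}{1394015} = \frac{-1195 + 2 \left(-1461\right)}{-4454284} + \frac{3 \left(-510\right) \left(-404 - 510\right)}{1394015} = \left(-1195 - 2922\right) \left(- \frac{1}{4454284}\right) + 3 \left(-510\right) \left(-914\right) \frac{1}{1394015} = \left(-4117\right) \left(- \frac{1}{4454284}\right) + 1398420 \cdot \frac{1}{1394015} = \frac{4117}{4454284} + \frac{279684}{278803} = \frac{1246939798207}{1241867742052}$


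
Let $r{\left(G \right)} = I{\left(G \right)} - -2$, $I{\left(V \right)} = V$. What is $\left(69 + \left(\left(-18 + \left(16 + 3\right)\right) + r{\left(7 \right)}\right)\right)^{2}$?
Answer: $6241$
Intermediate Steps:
$r{\left(G \right)} = 2 + G$ ($r{\left(G \right)} = G - -2 = G + 2 = 2 + G$)
$\left(69 + \left(\left(-18 + \left(16 + 3\right)\right) + r{\left(7 \right)}\right)\right)^{2} = \left(69 + \left(\left(-18 + \left(16 + 3\right)\right) + \left(2 + 7\right)\right)\right)^{2} = \left(69 + \left(\left(-18 + 19\right) + 9\right)\right)^{2} = \left(69 + \left(1 + 9\right)\right)^{2} = \left(69 + 10\right)^{2} = 79^{2} = 6241$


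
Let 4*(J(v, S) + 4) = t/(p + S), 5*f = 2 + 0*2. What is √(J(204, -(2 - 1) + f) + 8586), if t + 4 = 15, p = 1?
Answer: √137422/4 ≈ 92.676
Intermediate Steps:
t = 11 (t = -4 + 15 = 11)
f = ⅖ (f = (2 + 0*2)/5 = (2 + 0)/5 = (⅕)*2 = ⅖ ≈ 0.40000)
J(v, S) = -4 + 11/(4*(1 + S)) (J(v, S) = -4 + (11/(1 + S))/4 = -4 + 11/(4*(1 + S)))
√(J(204, -(2 - 1) + f) + 8586) = √((-5 - 16*(-(2 - 1) + ⅖))/(4*(1 + (-(2 - 1) + ⅖))) + 8586) = √((-5 - 16*(-1*1 + ⅖))/(4*(1 + (-1*1 + ⅖))) + 8586) = √((-5 - 16*(-1 + ⅖))/(4*(1 + (-1 + ⅖))) + 8586) = √((-5 - 16*(-⅗))/(4*(1 - ⅗)) + 8586) = √((-5 + 48/5)/(4*(⅖)) + 8586) = √((¼)*(5/2)*(23/5) + 8586) = √(23/8 + 8586) = √(68711/8) = √137422/4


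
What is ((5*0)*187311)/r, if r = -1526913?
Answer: 0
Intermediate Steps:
((5*0)*187311)/r = ((5*0)*187311)/(-1526913) = (0*187311)*(-1/1526913) = 0*(-1/1526913) = 0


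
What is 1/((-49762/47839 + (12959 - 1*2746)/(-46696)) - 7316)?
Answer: -2233889944/16345951096363 ≈ -0.00013666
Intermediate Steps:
1/((-49762/47839 + (12959 - 1*2746)/(-46696)) - 7316) = 1/((-49762*1/47839 + (12959 - 2746)*(-1/46696)) - 7316) = 1/((-49762/47839 + 10213*(-1/46696)) - 7316) = 1/((-49762/47839 - 10213/46696) - 7316) = 1/(-2812266059/2233889944 - 7316) = 1/(-16345951096363/2233889944) = -2233889944/16345951096363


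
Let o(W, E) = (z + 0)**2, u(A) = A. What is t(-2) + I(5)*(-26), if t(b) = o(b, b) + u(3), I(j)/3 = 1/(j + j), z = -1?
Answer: -19/5 ≈ -3.8000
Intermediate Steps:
o(W, E) = 1 (o(W, E) = (-1 + 0)**2 = (-1)**2 = 1)
I(j) = 3/(2*j) (I(j) = 3/(j + j) = 3/((2*j)) = 3*(1/(2*j)) = 3/(2*j))
t(b) = 4 (t(b) = 1 + 3 = 4)
t(-2) + I(5)*(-26) = 4 + ((3/2)/5)*(-26) = 4 + ((3/2)*(1/5))*(-26) = 4 + (3/10)*(-26) = 4 - 39/5 = -19/5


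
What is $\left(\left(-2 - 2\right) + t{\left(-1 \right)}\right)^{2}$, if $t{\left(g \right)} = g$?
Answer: $25$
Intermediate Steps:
$\left(\left(-2 - 2\right) + t{\left(-1 \right)}\right)^{2} = \left(\left(-2 - 2\right) - 1\right)^{2} = \left(-4 - 1\right)^{2} = \left(-5\right)^{2} = 25$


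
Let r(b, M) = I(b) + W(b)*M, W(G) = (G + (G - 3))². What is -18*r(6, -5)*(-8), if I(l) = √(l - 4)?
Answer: -58320 + 144*√2 ≈ -58116.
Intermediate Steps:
W(G) = (-3 + 2*G)² (W(G) = (G + (-3 + G))² = (-3 + 2*G)²)
I(l) = √(-4 + l)
r(b, M) = √(-4 + b) + M*(-3 + 2*b)² (r(b, M) = √(-4 + b) + (-3 + 2*b)²*M = √(-4 + b) + M*(-3 + 2*b)²)
-18*r(6, -5)*(-8) = -18*(√(-4 + 6) - 5*(-3 + 2*6)²)*(-8) = -18*(√2 - 5*(-3 + 12)²)*(-8) = -18*(√2 - 5*9²)*(-8) = -18*(√2 - 5*81)*(-8) = -18*(√2 - 405)*(-8) = -18*(-405 + √2)*(-8) = (7290 - 18*√2)*(-8) = -58320 + 144*√2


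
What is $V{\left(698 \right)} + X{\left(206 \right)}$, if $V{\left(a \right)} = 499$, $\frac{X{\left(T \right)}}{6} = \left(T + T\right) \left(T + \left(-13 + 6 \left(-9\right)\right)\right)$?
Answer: $344107$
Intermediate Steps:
$X{\left(T \right)} = 12 T \left(-67 + T\right)$ ($X{\left(T \right)} = 6 \left(T + T\right) \left(T + \left(-13 + 6 \left(-9\right)\right)\right) = 6 \cdot 2 T \left(T - 67\right) = 6 \cdot 2 T \left(-67 + T\right) = 12 T \left(-67 + T\right)$)
$V{\left(698 \right)} + X{\left(206 \right)} = 499 + 12 \cdot 206 \left(-67 + 206\right) = 499 + 12 \cdot 206 \cdot 139 = 499 + 343608 = 344107$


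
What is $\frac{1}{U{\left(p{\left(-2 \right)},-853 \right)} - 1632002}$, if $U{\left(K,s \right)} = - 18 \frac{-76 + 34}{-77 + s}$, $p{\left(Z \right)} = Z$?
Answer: $- \frac{155}{252960436} \approx -6.1274 \cdot 10^{-7}$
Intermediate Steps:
$U{\left(K,s \right)} = \frac{756}{-77 + s}$ ($U{\left(K,s \right)} = - 18 \left(- \frac{42}{-77 + s}\right) = \frac{756}{-77 + s}$)
$\frac{1}{U{\left(p{\left(-2 \right)},-853 \right)} - 1632002} = \frac{1}{\frac{756}{-77 - 853} - 1632002} = \frac{1}{\frac{756}{-930} - 1632002} = \frac{1}{756 \left(- \frac{1}{930}\right) - 1632002} = \frac{1}{- \frac{126}{155} - 1632002} = \frac{1}{- \frac{252960436}{155}} = - \frac{155}{252960436}$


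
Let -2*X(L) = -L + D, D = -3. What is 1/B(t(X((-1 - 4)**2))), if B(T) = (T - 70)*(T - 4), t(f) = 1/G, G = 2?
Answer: 4/973 ≈ 0.0041110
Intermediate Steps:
X(L) = 3/2 + L/2 (X(L) = -(-L - 3)/2 = -(-3 - L)/2 = 3/2 + L/2)
t(f) = 1/2
B(T) = (-70 + T)*(-4 + T)
1/B(t(X((-1 - 4)**2))) = 1/(280 + (1/2)**2 - 74*1/2) = 1/(280 + 1/4 - 37) = 1/(973/4) = 4/973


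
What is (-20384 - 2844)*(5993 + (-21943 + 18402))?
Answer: -56955056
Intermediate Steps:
(-20384 - 2844)*(5993 + (-21943 + 18402)) = -23228*(5993 - 3541) = -23228*2452 = -56955056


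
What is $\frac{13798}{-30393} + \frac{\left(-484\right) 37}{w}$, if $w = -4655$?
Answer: $\frac{480048154}{141479415} \approx 3.3931$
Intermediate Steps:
$\frac{13798}{-30393} + \frac{\left(-484\right) 37}{w} = \frac{13798}{-30393} + \frac{\left(-484\right) 37}{-4655} = 13798 \left(- \frac{1}{30393}\right) - - \frac{17908}{4655} = - \frac{13798}{30393} + \frac{17908}{4655} = \frac{480048154}{141479415}$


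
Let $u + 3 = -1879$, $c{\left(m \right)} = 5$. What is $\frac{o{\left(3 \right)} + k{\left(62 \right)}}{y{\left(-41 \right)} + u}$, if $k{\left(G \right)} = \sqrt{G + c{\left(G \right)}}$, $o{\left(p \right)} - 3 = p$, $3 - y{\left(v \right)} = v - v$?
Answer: $- \frac{6}{1879} - \frac{\sqrt{67}}{1879} \approx -0.0075494$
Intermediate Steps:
$y{\left(v \right)} = 3$ ($y{\left(v \right)} = 3 - \left(v - v\right) = 3 - 0 = 3 + 0 = 3$)
$o{\left(p \right)} = 3 + p$
$u = -1882$ ($u = -3 - 1879 = -1882$)
$k{\left(G \right)} = \sqrt{5 + G}$ ($k{\left(G \right)} = \sqrt{G + 5} = \sqrt{5 + G}$)
$\frac{o{\left(3 \right)} + k{\left(62 \right)}}{y{\left(-41 \right)} + u} = \frac{\left(3 + 3\right) + \sqrt{5 + 62}}{3 - 1882} = \frac{6 + \sqrt{67}}{-1879} = \left(6 + \sqrt{67}\right) \left(- \frac{1}{1879}\right) = - \frac{6}{1879} - \frac{\sqrt{67}}{1879}$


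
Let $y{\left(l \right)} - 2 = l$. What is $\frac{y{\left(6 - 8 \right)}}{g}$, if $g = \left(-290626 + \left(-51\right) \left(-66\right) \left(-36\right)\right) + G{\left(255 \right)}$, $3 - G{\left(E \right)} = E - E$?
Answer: $0$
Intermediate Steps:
$y{\left(l \right)} = 2 + l$
$G{\left(E \right)} = 3$ ($G{\left(E \right)} = 3 - \left(E - E\right) = 3 - 0 = 3 + 0 = 3$)
$g = -411799$ ($g = \left(-290626 + \left(-51\right) \left(-66\right) \left(-36\right)\right) + 3 = \left(-290626 + 3366 \left(-36\right)\right) + 3 = \left(-290626 - 121176\right) + 3 = -411802 + 3 = -411799$)
$\frac{y{\left(6 - 8 \right)}}{g} = \frac{2 + \left(6 - 8\right)}{-411799} = \left(2 + \left(6 - 8\right)\right) \left(- \frac{1}{411799}\right) = \left(2 - 2\right) \left(- \frac{1}{411799}\right) = 0 \left(- \frac{1}{411799}\right) = 0$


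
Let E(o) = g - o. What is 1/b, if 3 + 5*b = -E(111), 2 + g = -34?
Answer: 5/144 ≈ 0.034722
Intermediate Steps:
g = -36 (g = -2 - 34 = -36)
E(o) = -36 - o
b = 144/5 (b = -⅗ + (-(-36 - 1*111))/5 = -⅗ + (-(-36 - 111))/5 = -⅗ + (-1*(-147))/5 = -⅗ + (⅕)*147 = -⅗ + 147/5 = 144/5 ≈ 28.800)
1/b = 1/(144/5) = 5/144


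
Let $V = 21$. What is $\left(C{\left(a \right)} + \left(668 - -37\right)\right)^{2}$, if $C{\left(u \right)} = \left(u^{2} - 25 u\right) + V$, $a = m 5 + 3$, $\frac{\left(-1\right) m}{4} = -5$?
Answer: $76737600$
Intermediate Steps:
$m = 20$ ($m = \left(-4\right) \left(-5\right) = 20$)
$a = 103$ ($a = 20 \cdot 5 + 3 = 100 + 3 = 103$)
$C{\left(u \right)} = 21 + u^{2} - 25 u$ ($C{\left(u \right)} = \left(u^{2} - 25 u\right) + 21 = 21 + u^{2} - 25 u$)
$\left(C{\left(a \right)} + \left(668 - -37\right)\right)^{2} = \left(\left(21 + 103^{2} - 2575\right) + \left(668 - -37\right)\right)^{2} = \left(\left(21 + 10609 - 2575\right) + \left(668 + 37\right)\right)^{2} = \left(8055 + 705\right)^{2} = 8760^{2} = 76737600$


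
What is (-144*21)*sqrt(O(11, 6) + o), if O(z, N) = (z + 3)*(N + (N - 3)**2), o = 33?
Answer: -27216*sqrt(3) ≈ -47140.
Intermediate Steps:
O(z, N) = (3 + z)*(N + (-3 + N)**2)
(-144*21)*sqrt(O(11, 6) + o) = (-144*21)*sqrt((3*6 + 3*(-3 + 6)**2 + 6*11 + 11*(-3 + 6)**2) + 33) = -3024*sqrt((18 + 3*3**2 + 66 + 11*3**2) + 33) = -3024*sqrt((18 + 3*9 + 66 + 11*9) + 33) = -3024*sqrt((18 + 27 + 66 + 99) + 33) = -3024*sqrt(210 + 33) = -27216*sqrt(3)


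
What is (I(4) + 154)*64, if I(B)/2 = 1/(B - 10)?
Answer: 29504/3 ≈ 9834.7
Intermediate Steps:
I(B) = 2/(-10 + B) (I(B) = 2/(B - 10) = 2/(-10 + B))
(I(4) + 154)*64 = (2/(-10 + 4) + 154)*64 = (2/(-6) + 154)*64 = (2*(-1/6) + 154)*64 = (-1/3 + 154)*64 = (461/3)*64 = 29504/3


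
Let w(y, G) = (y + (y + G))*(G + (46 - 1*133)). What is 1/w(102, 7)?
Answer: -1/16880 ≈ -5.9242e-5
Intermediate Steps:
w(y, G) = (-87 + G)*(G + 2*y) (w(y, G) = (y + (G + y))*(G + (46 - 133)) = (G + 2*y)*(G - 87) = (G + 2*y)*(-87 + G) = (-87 + G)*(G + 2*y))
1/w(102, 7) = 1/(7**2 - 174*102 - 87*7 + 2*7*102) = 1/(49 - 17748 - 609 + 1428) = 1/(-16880) = -1/16880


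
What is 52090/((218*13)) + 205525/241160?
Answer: 1314448225/68344744 ≈ 19.233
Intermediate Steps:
52090/((218*13)) + 205525/241160 = 52090/2834 + 205525*(1/241160) = 52090*(1/2834) + 41105/48232 = 26045/1417 + 41105/48232 = 1314448225/68344744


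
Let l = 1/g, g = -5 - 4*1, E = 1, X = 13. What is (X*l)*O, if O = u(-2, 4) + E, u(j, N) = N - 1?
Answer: -52/9 ≈ -5.7778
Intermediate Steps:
u(j, N) = -1 + N
g = -9 (g = -5 - 4 = -9)
O = 4 (O = (-1 + 4) + 1 = 3 + 1 = 4)
l = -⅑ (l = 1/(-9) = -⅑ ≈ -0.11111)
(X*l)*O = (13*(-⅑))*4 = -13/9*4 = -52/9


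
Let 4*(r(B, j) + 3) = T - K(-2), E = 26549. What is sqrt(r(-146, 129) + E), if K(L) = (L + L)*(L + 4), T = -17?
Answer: 5*sqrt(4247)/2 ≈ 162.92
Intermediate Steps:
K(L) = 2*L*(4 + L) (K(L) = (2*L)*(4 + L) = 2*L*(4 + L))
r(B, j) = -21/4 (r(B, j) = -3 + (-17 - 2*(-2)*(4 - 2))/4 = -3 + (-17 - 2*(-2)*2)/4 = -3 + (-17 - 1*(-8))/4 = -3 + (-17 + 8)/4 = -3 + (1/4)*(-9) = -3 - 9/4 = -21/4)
sqrt(r(-146, 129) + E) = sqrt(-21/4 + 26549) = sqrt(106175/4) = 5*sqrt(4247)/2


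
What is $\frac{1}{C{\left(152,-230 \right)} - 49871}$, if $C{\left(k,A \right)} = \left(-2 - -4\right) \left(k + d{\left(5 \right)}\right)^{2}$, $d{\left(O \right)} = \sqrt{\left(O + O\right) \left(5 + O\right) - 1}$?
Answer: $\frac{35}{248389} + \frac{608 \sqrt{11}}{8196837} \approx 0.00038692$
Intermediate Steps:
$d{\left(O \right)} = \sqrt{-1 + 2 O \left(5 + O\right)}$ ($d{\left(O \right)} = \sqrt{2 O \left(5 + O\right) - 1} = \sqrt{-1 + 2 O \left(5 + O\right)}$)
$C{\left(k,A \right)} = 2 \left(k + 3 \sqrt{11}\right)^{2}$ ($C{\left(k,A \right)} = \left(-2 - -4\right) \left(k + \sqrt{-1 + 2 \cdot 5^{2} + 10 \cdot 5}\right)^{2} = \left(-2 + 4\right) \left(k + \sqrt{-1 + 2 \cdot 25 + 50}\right)^{2} = 2 \left(k + \sqrt{-1 + 50 + 50}\right)^{2} = 2 \left(k + \sqrt{99}\right)^{2} = 2 \left(k + 3 \sqrt{11}\right)^{2}$)
$\frac{1}{C{\left(152,-230 \right)} - 49871} = \frac{1}{2 \left(152 + 3 \sqrt{11}\right)^{2} - 49871} = \frac{1}{-49871 + 2 \left(152 + 3 \sqrt{11}\right)^{2}}$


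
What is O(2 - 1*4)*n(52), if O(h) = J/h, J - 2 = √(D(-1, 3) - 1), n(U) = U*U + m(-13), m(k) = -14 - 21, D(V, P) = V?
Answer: -2669 - 2669*I*√2/2 ≈ -2669.0 - 1887.3*I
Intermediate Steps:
m(k) = -35
n(U) = -35 + U² (n(U) = U*U - 35 = U² - 35 = -35 + U²)
J = 2 + I*√2 (J = 2 + √(-1 - 1) = 2 + √(-2) = 2 + I*√2 ≈ 2.0 + 1.4142*I)
O(h) = (2 + I*√2)/h
O(2 - 1*4)*n(52) = ((2 + I*√2)/(2 - 1*4))*(-35 + 52²) = ((2 + I*√2)/(2 - 4))*(-35 + 2704) = ((2 + I*√2)/(-2))*2669 = -(2 + I*√2)/2*2669 = (-1 - I*√2/2)*2669 = -2669 - 2669*I*√2/2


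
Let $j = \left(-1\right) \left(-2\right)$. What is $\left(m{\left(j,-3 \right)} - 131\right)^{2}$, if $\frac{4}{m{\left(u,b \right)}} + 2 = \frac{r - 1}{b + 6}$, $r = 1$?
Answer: $17689$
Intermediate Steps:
$j = 2$
$m{\left(u,b \right)} = -2$ ($m{\left(u,b \right)} = \frac{4}{-2 + \frac{1 - 1}{b + 6}} = \frac{4}{-2 + \frac{0}{6 + b}} = \frac{4}{-2 + 0} = \frac{4}{-2} = 4 \left(- \frac{1}{2}\right) = -2$)
$\left(m{\left(j,-3 \right)} - 131\right)^{2} = \left(-2 - 131\right)^{2} = \left(-133\right)^{2} = 17689$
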